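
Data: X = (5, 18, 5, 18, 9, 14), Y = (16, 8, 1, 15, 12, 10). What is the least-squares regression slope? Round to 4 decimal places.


b = sum((xi-xbar)(yi-ybar)) / sum((xi-xbar)^2)
n = 6, xbar = 69/6 = 11.5, ybar = 62/6 = 31/3 ≈ 10.333333
Sxy = sum((xi-xbar)(yi-ybar)) = 34
Sxx = sum((xi-xbar)^2) = 181.5
b = Sxy / Sxx = 68/363 ≈ 0.187328

0.1873


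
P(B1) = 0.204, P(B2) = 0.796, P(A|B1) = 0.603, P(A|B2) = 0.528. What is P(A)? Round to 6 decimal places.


P(A) = P(A|B1)*P(B1) + P(A|B2)*P(B2)
P(A|B1)*P(B1) = 0.603 * 0.204 = 0.123012
P(A|B2)*P(B2) = 0.528 * 0.796 = 0.420288
P(A) = 0.123012 + 0.420288 = 0.5433

0.543300


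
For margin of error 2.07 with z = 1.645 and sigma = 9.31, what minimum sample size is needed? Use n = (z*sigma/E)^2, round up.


z*sigma/E = 1.645 * 9.31 / 2.07 ≈ 7.398527
(z*sigma/E)^2 ≈ 54.738195
round up: n = 55

55


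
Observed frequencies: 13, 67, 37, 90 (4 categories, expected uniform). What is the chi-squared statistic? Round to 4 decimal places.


chi2 = sum((O-E)^2/E), E = total/4
total = 207, E = 207/4 = 51.75
(13 - 51.75)^2 / 51.75 = 1501.5625 / 51.75 = 24025/828 ≈ 29.015700
(67 - 51.75)^2 / 51.75 = 232.5625 / 51.75 = 3721/828 ≈ 4.493961
(37 - 51.75)^2 / 51.75 = 217.5625 / 51.75 = 3481/828 ≈ 4.204106
(90 - 51.75)^2 / 51.75 = 1463.0625 / 51.75 = 2601/92 ≈ 28.271739
chi2 = 4553/69 ≈ 65.985507

65.9855


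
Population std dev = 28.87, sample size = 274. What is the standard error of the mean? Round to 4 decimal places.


SE = sigma / sqrt(n)
sqrt(274) ≈ 16.552945
SE = 28.87 / 16.552945 ≈ 1.744100

1.7441


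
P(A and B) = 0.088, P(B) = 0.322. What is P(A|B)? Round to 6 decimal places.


P(A|B) = P(A and B) / P(B) = 0.088 / 0.322 = 44/161 ≈ 0.27329193

0.273292


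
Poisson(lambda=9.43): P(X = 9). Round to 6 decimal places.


P = e^(-lam) * lam^k / k!
e^(-9.43) ≈ 0.00008027920
lam^k = 9.43^9 ≈ 589664842.448588
k! = 9! = 362880
P = 0.00008027920 * 589664842.448588 / 362880 ≈ 0.130450

0.130450


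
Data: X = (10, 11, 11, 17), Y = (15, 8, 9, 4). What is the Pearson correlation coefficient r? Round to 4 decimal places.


r = sum((xi-xbar)(yi-ybar)) / sqrt(sum((xi-xbar)^2) * sum((yi-ybar)^2))
n = 4, xbar = 49/4 = 12.25, ybar = 36/4 = 9
Sxy = sum((xi-xbar)(yi-ybar)) = -36
Sxx = sum((xi-xbar)^2) = 30.75
Syy = sum((yi-ybar)^2) = 62
sqrt(Sxx*Syy) ≈ 43.663486
r = Sxy / sqrt(Sxx*Syy) = -36 / 43.663486 ≈ -0.824488

-0.8245


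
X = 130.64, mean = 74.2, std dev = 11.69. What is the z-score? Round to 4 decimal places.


z = (X - mu) / sigma
X - mu = 130.64 - 74.2 = 56.44
z = 56.44 / 11.69 = 5644/1169 ≈ 4.828058

4.8281


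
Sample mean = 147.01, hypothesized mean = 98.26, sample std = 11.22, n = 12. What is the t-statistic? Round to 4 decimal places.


t = (xbar - mu0) / (s/sqrt(n))
xbar - mu0 = 147.01 - 98.26 = 48.75
sqrt(12) ≈ 3.46410162
s/sqrt(n) = 11.22 / 3.46410162 ≈ 3.23893501
t = 48.75 / 3.23893501 ≈ 15.051244

15.0512


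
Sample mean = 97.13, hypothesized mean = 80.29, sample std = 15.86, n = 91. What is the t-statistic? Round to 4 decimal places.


t = (xbar - mu0) / (s/sqrt(n))
xbar - mu0 = 97.13 - 80.29 = 16.84
sqrt(91) ≈ 9.53939201
s/sqrt(n) = 15.86 / 9.53939201 ≈ 1.66257975
t = 16.84 / 1.66257975 ≈ 10.128837

10.1288


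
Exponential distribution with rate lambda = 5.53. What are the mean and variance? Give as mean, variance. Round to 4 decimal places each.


mean = 1/lam, var = 1/lam^2
mean = 1 / 5.53 = 100/553 ≈ 0.180832
lam^2 = 5.53^2 = 30.5809
var = 1 / 30.5809 ≈ 0.032700

0.1808, 0.0327


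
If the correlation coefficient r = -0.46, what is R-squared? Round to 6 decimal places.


R^2 = r^2 = (-0.46)^2 = 0.2116

0.211600


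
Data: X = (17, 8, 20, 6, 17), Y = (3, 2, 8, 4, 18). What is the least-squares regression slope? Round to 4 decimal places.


b = sum((xi-xbar)(yi-ybar)) / sum((xi-xbar)^2)
n = 5, xbar = 68/5 = 13.6, ybar = 35/5 = 7
Sxy = sum((xi-xbar)(yi-ybar)) = 81
Sxx = sum((xi-xbar)^2) = 153.2
b = Sxy / Sxx = 405/766 ≈ 0.528721

0.5287


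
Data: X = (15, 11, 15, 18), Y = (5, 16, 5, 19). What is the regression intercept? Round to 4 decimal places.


a = ybar - b*xbar, where b = sum((xi-xbar)(yi-ybar)) / sum((xi-xbar)^2)
n = 4, xbar = 59/4 = 14.75, ybar = 45/4 = 11.25
Sxy = sum((xi-xbar)(yi-ybar)) = 4.25
Sxx = sum((xi-xbar)^2) = 24.75
b = Sxy / Sxx = 17/99 ≈ 0.171717
a = 11.25 - 0.171717 * 14.75 = 863/99 ≈ 8.717172

8.7172


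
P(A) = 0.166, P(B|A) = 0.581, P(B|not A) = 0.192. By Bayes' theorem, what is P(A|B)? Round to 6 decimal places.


P(A|B) = P(B|A)*P(A) / P(B), P(B) = P(B|A)*P(A) + P(B|not A)*P(not A)
P(B|A)*P(A) = 0.581 * 0.166 = 0.096446
P(B|not A)*P(not A) = 0.192 * 0.834 = 0.160128
P(B) = 0.096446 + 0.160128 = 0.256574
P(A|B) = 0.096446 / 0.256574 ≈ 0.37589935

0.375899


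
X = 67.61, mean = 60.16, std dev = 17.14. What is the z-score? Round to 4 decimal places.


z = (X - mu) / sigma
X - mu = 67.61 - 60.16 = 7.45
z = 7.45 / 17.14 = 745/1714 ≈ 0.434656

0.4347


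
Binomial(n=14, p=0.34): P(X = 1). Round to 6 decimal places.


P = C(n,k) * p^k * (1-p)^(n-k)
C(14,1) = 14
p^k = 0.34^1 = 0.34
(1-p)^(n-k) = 0.66^13 ≈ 0.004508906
P = 14 * 0.34 * 0.004508906 ≈ 0.021462

0.021462


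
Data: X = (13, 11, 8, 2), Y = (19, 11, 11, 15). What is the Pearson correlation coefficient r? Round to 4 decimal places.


r = sum((xi-xbar)(yi-ybar)) / sqrt(sum((xi-xbar)^2) * sum((yi-ybar)^2))
n = 4, xbar = 34/4 = 8.5, ybar = 56/4 = 14
Sxy = sum((xi-xbar)(yi-ybar)) = 10
Sxx = sum((xi-xbar)^2) = 69
Syy = sum((yi-ybar)^2) = 44
sqrt(Sxx*Syy) ≈ 55.099909
r = Sxy / sqrt(Sxx*Syy) = 10 / 55.099909 ≈ 0.181489

0.1815


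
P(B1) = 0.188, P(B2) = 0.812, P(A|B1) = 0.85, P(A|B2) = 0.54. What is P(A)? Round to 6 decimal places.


P(A) = P(A|B1)*P(B1) + P(A|B2)*P(B2)
P(A|B1)*P(B1) = 0.85 * 0.188 = 0.1598
P(A|B2)*P(B2) = 0.54 * 0.812 = 0.43848
P(A) = 0.1598 + 0.43848 = 0.59828

0.598280


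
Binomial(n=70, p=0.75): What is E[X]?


E[X] = n*p = 70 * 0.75 = 52.5

52.5


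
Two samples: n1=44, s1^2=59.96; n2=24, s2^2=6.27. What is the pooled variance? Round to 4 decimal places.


sp^2 = ((n1-1)*s1^2 + (n2-1)*s2^2)/(n1+n2-2)
(n1-1)*s1^2 = 43 * 59.96 = 2578.28
(n2-1)*s2^2 = 23 * 6.27 = 144.21
numerator = 2578.28 + 144.21 = 2722.49
n1+n2-2 = 66
sp^2 = 2722.49 / 66 = 272249/6600 ≈ 41.249848

41.2498


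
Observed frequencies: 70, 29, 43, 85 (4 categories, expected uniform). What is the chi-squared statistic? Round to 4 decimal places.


chi2 = sum((O-E)^2/E), E = total/4
total = 227, E = 227/4 = 56.75
(70 - 56.75)^2 / 56.75 = 175.5625 / 56.75 = 2809/908 ≈ 3.093612
(29 - 56.75)^2 / 56.75 = 770.0625 / 56.75 = 12321/908 ≈ 13.569383
(43 - 56.75)^2 / 56.75 = 189.0625 / 56.75 = 3025/908 ≈ 3.331498
(85 - 56.75)^2 / 56.75 = 798.0625 / 56.75 = 12769/908 ≈ 14.062775
chi2 = 7731/227 ≈ 34.057269

34.0573


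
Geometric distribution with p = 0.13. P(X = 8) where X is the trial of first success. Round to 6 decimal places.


P = (1-p)^(k-1) * p
(1-p)^(k-1) = 0.87^7 ≈ 0.3772548
P = 0.3772548 * 0.13 ≈ 0.04904312

0.049043


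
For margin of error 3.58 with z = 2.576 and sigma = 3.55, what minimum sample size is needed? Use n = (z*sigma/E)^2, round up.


z*sigma/E = 2.576 * 3.55 / 3.58 = 11431/4475 ≈ 2.554413
(z*sigma/E)^2 ≈ 6.525028
round up: n = 7

7


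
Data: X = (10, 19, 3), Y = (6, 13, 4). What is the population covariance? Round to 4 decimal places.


Cov = (1/n)*sum((xi-xbar)(yi-ybar))
n = 3, xbar = 32/3 ≈ 10.666667, ybar = 23/3 ≈ 7.666667
sum((xi-xbar)(yi-ybar)) = 221/3 ≈ 73.666667
Cov = 73.666667 / 3 = 221/9 ≈ 24.555556

24.5556


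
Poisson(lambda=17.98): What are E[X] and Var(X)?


E[X] = Var(X) = lambda = 17.98

17.98, 17.98


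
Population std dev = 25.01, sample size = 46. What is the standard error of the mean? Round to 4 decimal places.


SE = sigma / sqrt(n)
sqrt(46) ≈ 6.782330
SE = 25.01 / 6.782330 ≈ 3.687523

3.6875


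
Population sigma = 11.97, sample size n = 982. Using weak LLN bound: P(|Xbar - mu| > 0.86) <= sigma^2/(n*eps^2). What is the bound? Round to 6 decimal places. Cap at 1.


bound = min(1, sigma^2/(n*eps^2))
sigma^2 = 11.97^2 = 143.2809
n*eps^2 = 982 * 0.86^2 = 982 * 0.7396 = 726.2872
sigma^2/(n*eps^2) = 143.2809 / 726.2872 ≈ 0.19727857

0.197279


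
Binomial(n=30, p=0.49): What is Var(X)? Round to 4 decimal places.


Var = n*p*(1-p) = 30 * 0.49 * 0.51 = 7.497

7.4970


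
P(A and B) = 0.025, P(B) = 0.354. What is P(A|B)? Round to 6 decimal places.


P(A|B) = P(A and B) / P(B) = 0.025 / 0.354 = 25/354 ≈ 0.07062147

0.070621


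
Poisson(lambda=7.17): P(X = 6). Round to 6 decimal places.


P = e^(-lam) * lam^k / k!
e^(-7.17) ≈ 0.0007693227
lam^k = 7.17^6 ≈ 135867.296547
k! = 6! = 720
P = 0.0007693227 * 135867.296547 / 720 ≈ 0.145175

0.145175


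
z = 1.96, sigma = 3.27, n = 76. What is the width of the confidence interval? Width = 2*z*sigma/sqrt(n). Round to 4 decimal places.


width = 2*z*sigma/sqrt(n)
2*z*sigma = 2 * 1.96 * 3.27 = 12.8184
sqrt(76) ≈ 8.717798
width = 12.8184 / 8.717798 ≈ 1.470371

1.4704


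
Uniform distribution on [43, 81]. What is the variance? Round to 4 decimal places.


Var = (b-a)^2 / 12
(b-a)^2 = (81 - 43)^2 = 1444
Var = 1444/12 ≈ 120.333333

120.3333


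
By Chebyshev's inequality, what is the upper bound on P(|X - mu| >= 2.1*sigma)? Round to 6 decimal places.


P <= 1/k^2
k^2 = 2.1^2 = 4.41
1/k^2 = 1 / 4.41 = 100/441 ≈ 0.22675737

0.226757


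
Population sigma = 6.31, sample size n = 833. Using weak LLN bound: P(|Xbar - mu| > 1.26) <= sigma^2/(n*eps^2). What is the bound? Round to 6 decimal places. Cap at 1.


bound = min(1, sigma^2/(n*eps^2))
sigma^2 = 6.31^2 = 39.8161
n*eps^2 = 833 * 1.26^2 = 833 * 1.5876 = 1322.4708
sigma^2/(n*eps^2) = 39.8161 / 1322.4708 ≈ 0.03010736

0.030107


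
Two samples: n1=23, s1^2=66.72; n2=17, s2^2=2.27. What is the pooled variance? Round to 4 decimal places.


sp^2 = ((n1-1)*s1^2 + (n2-1)*s2^2)/(n1+n2-2)
(n1-1)*s1^2 = 22 * 66.72 = 1467.84
(n2-1)*s2^2 = 16 * 2.27 = 36.32
numerator = 1467.84 + 36.32 = 1504.16
n1+n2-2 = 38
sp^2 = 1504.16 / 38 = 18802/475 ≈ 39.583158

39.5832


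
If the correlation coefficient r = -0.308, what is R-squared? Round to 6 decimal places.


R^2 = r^2 = (-0.308)^2 = 0.094864

0.094864


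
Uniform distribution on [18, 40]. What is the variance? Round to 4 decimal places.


Var = (b-a)^2 / 12
(b-a)^2 = (40 - 18)^2 = 484
Var = 484/12 ≈ 40.333333

40.3333


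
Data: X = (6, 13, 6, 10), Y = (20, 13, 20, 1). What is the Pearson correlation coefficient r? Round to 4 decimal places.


r = sum((xi-xbar)(yi-ybar)) / sqrt(sum((xi-xbar)^2) * sum((yi-ybar)^2))
n = 4, xbar = 35/4 = 8.75, ybar = 54/4 = 13.5
Sxy = sum((xi-xbar)(yi-ybar)) = -53.5
Sxx = sum((xi-xbar)^2) = 34.75
Syy = sum((yi-ybar)^2) = 241
sqrt(Sxx*Syy) ≈ 91.513660
r = Sxy / sqrt(Sxx*Syy) = -53.5 / 91.513660 ≈ -0.584612

-0.5846


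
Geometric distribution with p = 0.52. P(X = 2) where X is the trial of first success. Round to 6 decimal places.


P = (1-p)^(k-1) * p
(1-p)^(k-1) = 0.48^1 = 0.48
P = 0.48 * 0.52 = 0.2496

0.249600


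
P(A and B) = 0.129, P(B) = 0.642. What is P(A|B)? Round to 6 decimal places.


P(A|B) = P(A and B) / P(B) = 0.129 / 0.642 = 43/214 ≈ 0.20093458

0.200935


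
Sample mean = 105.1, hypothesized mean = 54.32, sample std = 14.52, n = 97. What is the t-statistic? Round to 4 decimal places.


t = (xbar - mu0) / (s/sqrt(n))
xbar - mu0 = 105.1 - 54.32 = 50.78
sqrt(97) ≈ 9.84885780
s/sqrt(n) = 14.52 / 9.84885780 ≈ 1.47428263
t = 50.78 / 1.47428263 ≈ 34.443870

34.4439


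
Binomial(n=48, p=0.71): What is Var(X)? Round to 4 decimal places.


Var = n*p*(1-p) = 48 * 0.71 * 0.29 = 9.8832

9.8832


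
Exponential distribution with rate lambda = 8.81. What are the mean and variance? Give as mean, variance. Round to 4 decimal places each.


mean = 1/lam, var = 1/lam^2
mean = 1 / 8.81 = 100/881 ≈ 0.113507
lam^2 = 8.81^2 = 77.6161
var = 1 / 77.6161 ≈ 0.012884

0.1135, 0.0129


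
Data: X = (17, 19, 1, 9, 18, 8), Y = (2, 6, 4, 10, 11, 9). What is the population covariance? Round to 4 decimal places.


Cov = (1/n)*sum((xi-xbar)(yi-ybar))
n = 6, xbar = 72/6 = 12, ybar = 42/6 = 7
sum((xi-xbar)(yi-ybar)) = 8
Cov = 8 / 6 = 4/3 ≈ 1.333333

1.3333


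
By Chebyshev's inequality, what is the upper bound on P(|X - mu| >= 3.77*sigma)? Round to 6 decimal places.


P <= 1/k^2
k^2 = 3.77^2 = 14.2129
1/k^2 = 1 / 14.2129 ≈ 0.07035862

0.070359


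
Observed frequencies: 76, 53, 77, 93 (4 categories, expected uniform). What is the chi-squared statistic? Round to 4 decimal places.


chi2 = sum((O-E)^2/E), E = total/4
total = 299, E = 299/4 = 74.75
(76 - 74.75)^2 / 74.75 = 1.5625 / 74.75 = 25/1196 ≈ 0.020903
(53 - 74.75)^2 / 74.75 = 473.0625 / 74.75 = 7569/1196 ≈ 6.328595
(77 - 74.75)^2 / 74.75 = 5.0625 / 74.75 = 81/1196 ≈ 0.067726
(93 - 74.75)^2 / 74.75 = 333.0625 / 74.75 = 5329/1196 ≈ 4.455686
chi2 = 3251/299 ≈ 10.872910

10.8729


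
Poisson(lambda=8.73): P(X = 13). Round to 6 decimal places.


P = e^(-lam) * lam^k / k!
e^(-8.73) ≈ 0.0001616625
lam^k = 8.73^13 ≈ 1710744562031.575512
k! = 13! = 6227020800
P = 0.0001616625 * 1710744562031.575512 / 6227020800 ≈ 0.044413

0.044413


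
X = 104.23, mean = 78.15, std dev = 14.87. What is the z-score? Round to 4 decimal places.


z = (X - mu) / sigma
X - mu = 104.23 - 78.15 = 26.08
z = 26.08 / 14.87 = 2608/1487 ≈ 1.753867

1.7539


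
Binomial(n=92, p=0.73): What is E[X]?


E[X] = n*p = 92 * 0.73 = 67.16

67.16


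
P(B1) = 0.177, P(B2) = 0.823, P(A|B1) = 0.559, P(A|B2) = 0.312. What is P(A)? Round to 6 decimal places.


P(A) = P(A|B1)*P(B1) + P(A|B2)*P(B2)
P(A|B1)*P(B1) = 0.559 * 0.177 = 0.098943
P(A|B2)*P(B2) = 0.312 * 0.823 = 0.256776
P(A) = 0.098943 + 0.256776 = 0.355719

0.355719


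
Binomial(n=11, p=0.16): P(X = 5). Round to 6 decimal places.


P = C(n,k) * p^k * (1-p)^(n-k)
C(11,5) = 462
p^k = 0.16^5 = 0.0001048576
(1-p)^(n-k) = 0.84^6 ≈ 0.3512980
P = 462 * 0.0001048576 * 0.3512980 ≈ 0.017018

0.017018


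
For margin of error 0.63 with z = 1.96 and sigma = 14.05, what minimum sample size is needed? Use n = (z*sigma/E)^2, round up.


z*sigma/E = 1.96 * 14.05 / 0.63 = 1967/45 ≈ 43.711111
(z*sigma/E)^2 = 3869089/2025 ≈ 1910.661235
round up: n = 1911

1911


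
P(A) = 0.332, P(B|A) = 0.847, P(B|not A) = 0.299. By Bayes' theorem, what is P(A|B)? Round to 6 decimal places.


P(A|B) = P(B|A)*P(A) / P(B), P(B) = P(B|A)*P(A) + P(B|not A)*P(not A)
P(B|A)*P(A) = 0.847 * 0.332 = 0.281204
P(B|not A)*P(not A) = 0.299 * 0.668 = 0.199732
P(B) = 0.281204 + 0.199732 = 0.480936
P(A|B) = 0.281204 / 0.480936 ≈ 0.58470150

0.584701


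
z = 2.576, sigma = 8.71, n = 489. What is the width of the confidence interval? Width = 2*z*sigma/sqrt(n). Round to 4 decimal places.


width = 2*z*sigma/sqrt(n)
2*z*sigma = 2 * 2.576 * 8.71 = 44.87392
sqrt(489) ≈ 22.113344
width = 44.87392 / 22.113344 ≈ 2.029269

2.0293


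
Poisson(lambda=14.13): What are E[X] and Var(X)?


E[X] = Var(X) = lambda = 14.13

14.13, 14.13


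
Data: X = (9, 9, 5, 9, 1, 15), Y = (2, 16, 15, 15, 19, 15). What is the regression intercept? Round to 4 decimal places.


a = ybar - b*xbar, where b = sum((xi-xbar)(yi-ybar)) / sum((xi-xbar)^2)
n = 6, xbar = 48/6 = 8, ybar = 82/6 = 41/3 ≈ 13.666667
Sxy = sum((xi-xbar)(yi-ybar)) = -40
Sxx = sum((xi-xbar)^2) = 110
b = Sxy / Sxx = -4/11 ≈ -0.363636
a = 13.666667 - (-0.363636) * 8 = 547/33 ≈ 16.575758

16.5758


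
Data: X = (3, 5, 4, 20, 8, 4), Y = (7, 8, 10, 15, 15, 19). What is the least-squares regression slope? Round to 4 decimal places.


b = sum((xi-xbar)(yi-ybar)) / sum((xi-xbar)^2)
n = 6, xbar = 44/6 = 22/3 ≈ 7.333333, ybar = 74/6 = 37/3 ≈ 12.333333
Sxy = sum((xi-xbar)(yi-ybar)) = 163/3 ≈ 54.333333
Sxx = sum((xi-xbar)^2) = 622/3 ≈ 207.333333
b = Sxy / Sxx = 163/622 ≈ 0.262058

0.2621


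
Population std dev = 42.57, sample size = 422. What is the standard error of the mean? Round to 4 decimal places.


SE = sigma / sqrt(n)
sqrt(422) ≈ 20.542639
SE = 42.57 / 20.542639 ≈ 2.072275

2.0723


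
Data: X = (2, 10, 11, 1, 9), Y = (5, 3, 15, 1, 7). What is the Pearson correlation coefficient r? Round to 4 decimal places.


r = sum((xi-xbar)(yi-ybar)) / sqrt(sum((xi-xbar)^2) * sum((yi-ybar)^2))
n = 5, xbar = 33/5 = 6.6, ybar = 31/5 = 6.2
Sxy = sum((xi-xbar)(yi-ybar)) = 64.4
Sxx = sum((xi-xbar)^2) = 89.2
Syy = sum((yi-ybar)^2) = 116.8
sqrt(Sxx*Syy) ≈ 102.071348
r = Sxy / sqrt(Sxx*Syy) = 64.4 / 102.071348 ≈ 0.630931

0.6309


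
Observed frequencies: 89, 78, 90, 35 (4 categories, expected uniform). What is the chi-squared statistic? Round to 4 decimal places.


chi2 = sum((O-E)^2/E), E = total/4
total = 292, E = 292/4 = 73
(89 - 73)^2 / 73 = 256 / 73 = 256/73 ≈ 3.506849
(78 - 73)^2 / 73 = 25 / 73 = 25/73 ≈ 0.342466
(90 - 73)^2 / 73 = 289 / 73 = 289/73 ≈ 3.958904
(35 - 73)^2 / 73 = 1444 / 73 = 1444/73 ≈ 19.780822
chi2 = 2014/73 ≈ 27.589041

27.5890


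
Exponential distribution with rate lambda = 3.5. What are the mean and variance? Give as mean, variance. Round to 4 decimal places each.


mean = 1/lam, var = 1/lam^2
mean = 1 / 3.5 = 2/7 ≈ 0.285714
lam^2 = 3.5^2 = 12.25
var = 1 / 12.25 = 4/49 ≈ 0.081633

0.2857, 0.0816


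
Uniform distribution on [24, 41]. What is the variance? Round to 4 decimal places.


Var = (b-a)^2 / 12
(b-a)^2 = (41 - 24)^2 = 289
Var = 289/12 ≈ 24.083333

24.0833


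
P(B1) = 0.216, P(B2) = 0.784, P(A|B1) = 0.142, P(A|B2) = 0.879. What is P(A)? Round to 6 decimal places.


P(A) = P(A|B1)*P(B1) + P(A|B2)*P(B2)
P(A|B1)*P(B1) = 0.142 * 0.216 = 0.030672
P(A|B2)*P(B2) = 0.879 * 0.784 = 0.689136
P(A) = 0.030672 + 0.689136 = 0.719808

0.719808


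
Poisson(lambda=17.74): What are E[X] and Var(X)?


E[X] = Var(X) = lambda = 17.74

17.74, 17.74


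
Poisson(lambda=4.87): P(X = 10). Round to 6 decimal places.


P = e^(-lam) * lam^k / k!
e^(-4.87) ≈ 0.007673365
lam^k = 4.87^10 ≈ 7503944.480186
k! = 10! = 3628800
P = 0.007673365 * 7503944.480186 / 3628800 ≈ 0.015868

0.015868


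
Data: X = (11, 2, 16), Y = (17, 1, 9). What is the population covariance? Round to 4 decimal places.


Cov = (1/n)*sum((xi-xbar)(yi-ybar))
n = 3, xbar = 29/3 ≈ 9.666667, ybar = 27/3 = 9
sum((xi-xbar)(yi-ybar)) = 72
Cov = 72 / 3 = 24

24.0000


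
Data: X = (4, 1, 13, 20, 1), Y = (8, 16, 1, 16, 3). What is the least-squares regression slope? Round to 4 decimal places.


b = sum((xi-xbar)(yi-ybar)) / sum((xi-xbar)^2)
n = 5, xbar = 39/5 = 7.8, ybar = 44/5 = 8.8
Sxy = sum((xi-xbar)(yi-ybar)) = 40.8
Sxx = sum((xi-xbar)^2) = 282.8
b = Sxy / Sxx = 102/707 ≈ 0.144272

0.1443


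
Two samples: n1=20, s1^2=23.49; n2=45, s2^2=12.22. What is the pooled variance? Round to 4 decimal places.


sp^2 = ((n1-1)*s1^2 + (n2-1)*s2^2)/(n1+n2-2)
(n1-1)*s1^2 = 19 * 23.49 = 446.31
(n2-1)*s2^2 = 44 * 12.22 = 537.68
numerator = 446.31 + 537.68 = 983.99
n1+n2-2 = 63
sp^2 = 983.99 / 63 = 14057/900 ≈ 15.618889

15.6189


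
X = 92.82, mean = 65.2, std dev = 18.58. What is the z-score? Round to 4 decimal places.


z = (X - mu) / sigma
X - mu = 92.82 - 65.2 = 27.62
z = 27.62 / 18.58 = 1381/929 ≈ 1.486545

1.4865


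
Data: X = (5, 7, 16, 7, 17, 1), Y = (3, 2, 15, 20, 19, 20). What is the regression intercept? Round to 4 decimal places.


a = ybar - b*xbar, where b = sum((xi-xbar)(yi-ybar)) / sum((xi-xbar)^2)
n = 6, xbar = 53/6 ≈ 8.833333, ybar = 79/6 ≈ 13.166667
Sxy = sum((xi-xbar)(yi-ybar)) = 325/6 ≈ 54.166667
Sxx = sum((xi-xbar)^2) = 1205/6 ≈ 200.833333
b = Sxy / Sxx = 65/241 ≈ 0.269710
a = 13.166667 - 0.269710 * 8.833333 = 2599/241 ≈ 10.784232

10.7842


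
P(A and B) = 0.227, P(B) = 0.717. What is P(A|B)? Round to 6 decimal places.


P(A|B) = P(A and B) / P(B) = 0.227 / 0.717 = 227/717 ≈ 0.31659693

0.316597


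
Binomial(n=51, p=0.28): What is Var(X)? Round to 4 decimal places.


Var = n*p*(1-p) = 51 * 0.28 * 0.72 = 10.2816

10.2816


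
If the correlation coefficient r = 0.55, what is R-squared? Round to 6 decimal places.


R^2 = r^2 = (0.55)^2 = 0.3025

0.302500


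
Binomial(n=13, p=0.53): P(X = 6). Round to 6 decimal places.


P = C(n,k) * p^k * (1-p)^(n-k)
C(13,6) = 1716
p^k = 0.53^6 ≈ 0.02216436
(1-p)^(n-k) = 0.47^7 ≈ 0.005066231
P = 1716 * 0.02216436 * 0.005066231 ≈ 0.192689

0.192689


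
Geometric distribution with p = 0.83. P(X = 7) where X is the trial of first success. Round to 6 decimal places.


P = (1-p)^(k-1) * p
(1-p)^(k-1) = 0.17^6 ≈ 0.00002413757
P = 0.00002413757 * 0.83 ≈ 0.00002003418

0.000020


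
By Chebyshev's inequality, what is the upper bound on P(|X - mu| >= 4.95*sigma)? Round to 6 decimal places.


P <= 1/k^2
k^2 = 4.95^2 = 24.5025
1/k^2 = 1 / 24.5025 = 400/9801 ≈ 0.04081216

0.040812


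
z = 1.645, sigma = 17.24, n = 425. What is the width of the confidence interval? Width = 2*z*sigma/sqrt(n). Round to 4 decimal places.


width = 2*z*sigma/sqrt(n)
2*z*sigma = 2 * 1.645 * 17.24 = 56.7196
sqrt(425) ≈ 20.615528
width = 56.7196 / 20.615528 ≈ 2.751305

2.7513


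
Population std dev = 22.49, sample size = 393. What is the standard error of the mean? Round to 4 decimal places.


SE = sigma / sqrt(n)
sqrt(393) ≈ 19.824228
SE = 22.49 / 19.824228 ≈ 1.134470

1.1345


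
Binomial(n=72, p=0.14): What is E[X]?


E[X] = n*p = 72 * 0.14 = 10.08

10.08


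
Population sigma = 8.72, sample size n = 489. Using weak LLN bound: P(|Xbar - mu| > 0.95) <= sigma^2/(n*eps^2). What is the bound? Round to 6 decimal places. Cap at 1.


bound = min(1, sigma^2/(n*eps^2))
sigma^2 = 8.72^2 = 76.0384
n*eps^2 = 489 * 0.95^2 = 489 * 0.9025 = 441.3225
sigma^2/(n*eps^2) = 76.0384 / 441.3225 ≈ 0.17229668

0.172297


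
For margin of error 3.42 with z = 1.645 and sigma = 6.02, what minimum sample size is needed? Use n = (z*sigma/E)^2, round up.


z*sigma/E = 1.645 * 6.02 / 3.42 ≈ 2.895585
(z*sigma/E)^2 ≈ 8.384411
round up: n = 9

9


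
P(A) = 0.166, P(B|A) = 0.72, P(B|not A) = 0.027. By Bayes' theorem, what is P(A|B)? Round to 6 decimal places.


P(A|B) = P(B|A)*P(A) / P(B), P(B) = P(B|A)*P(A) + P(B|not A)*P(not A)
P(B|A)*P(A) = 0.72 * 0.166 = 0.11952
P(B|not A)*P(not A) = 0.027 * 0.834 = 0.022518
P(B) = 0.11952 + 0.022518 = 0.142038
P(A|B) = 0.11952 / 0.142038 = 6640/7891 ≈ 0.84146496

0.841465


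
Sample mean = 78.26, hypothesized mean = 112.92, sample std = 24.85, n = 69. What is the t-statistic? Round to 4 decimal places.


t = (xbar - mu0) / (s/sqrt(n))
xbar - mu0 = 78.26 - 112.92 = -34.66
sqrt(69) ≈ 8.30662386
s/sqrt(n) = 24.85 / 8.30662386 ≈ 2.99158845
t = -34.66 / 2.99158845 ≈ -11.585818

-11.5858


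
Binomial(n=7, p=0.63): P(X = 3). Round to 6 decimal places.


P = C(n,k) * p^k * (1-p)^(n-k)
C(7,3) = 35
p^k = 0.63^3 = 0.250047
(1-p)^(n-k) = 0.37^4 = 0.01874161
P = 35 * 0.250047 * 0.01874161 ≈ 0.164020

0.164020


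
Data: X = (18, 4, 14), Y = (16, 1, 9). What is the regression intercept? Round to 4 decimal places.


a = ybar - b*xbar, where b = sum((xi-xbar)(yi-ybar)) / sum((xi-xbar)^2)
n = 3, xbar = 36/3 = 12, ybar = 26/3 ≈ 8.666667
Sxy = sum((xi-xbar)(yi-ybar)) = 106
Sxx = sum((xi-xbar)^2) = 104
b = Sxy / Sxx = 53/52 ≈ 1.019231
a = 8.666667 - 1.019231 * 12 = -139/39 ≈ -3.564103

-3.5641


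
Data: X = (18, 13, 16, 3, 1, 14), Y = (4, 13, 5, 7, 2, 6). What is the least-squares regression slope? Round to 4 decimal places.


b = sum((xi-xbar)(yi-ybar)) / sum((xi-xbar)^2)
n = 6, xbar = 65/6 ≈ 10.833333, ybar = 37/6 ≈ 6.166667
Sxy = sum((xi-xbar)(yi-ybar)) = 163/6 ≈ 27.166667
Sxx = sum((xi-xbar)^2) = 1505/6 ≈ 250.833333
b = Sxy / Sxx = 163/1505 ≈ 0.108306

0.1083


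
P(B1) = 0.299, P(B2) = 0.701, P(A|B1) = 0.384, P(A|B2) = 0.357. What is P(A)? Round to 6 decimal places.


P(A) = P(A|B1)*P(B1) + P(A|B2)*P(B2)
P(A|B1)*P(B1) = 0.384 * 0.299 = 0.114816
P(A|B2)*P(B2) = 0.357 * 0.701 = 0.250257
P(A) = 0.114816 + 0.250257 = 0.365073

0.365073


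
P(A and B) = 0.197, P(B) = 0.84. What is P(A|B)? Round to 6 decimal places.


P(A|B) = P(A and B) / P(B) = 0.197 / 0.84 = 197/840 ≈ 0.23452381

0.234524


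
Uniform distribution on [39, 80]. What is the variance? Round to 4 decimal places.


Var = (b-a)^2 / 12
(b-a)^2 = (80 - 39)^2 = 1681
Var = 1681/12 ≈ 140.083333

140.0833


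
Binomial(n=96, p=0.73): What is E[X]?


E[X] = n*p = 96 * 0.73 = 70.08

70.08


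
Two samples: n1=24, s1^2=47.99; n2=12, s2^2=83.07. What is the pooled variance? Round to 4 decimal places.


sp^2 = ((n1-1)*s1^2 + (n2-1)*s2^2)/(n1+n2-2)
(n1-1)*s1^2 = 23 * 47.99 = 1103.77
(n2-1)*s2^2 = 11 * 83.07 = 913.77
numerator = 1103.77 + 913.77 = 2017.54
n1+n2-2 = 34
sp^2 = 2017.54 / 34 = 100877/1700 ≈ 59.339412

59.3394


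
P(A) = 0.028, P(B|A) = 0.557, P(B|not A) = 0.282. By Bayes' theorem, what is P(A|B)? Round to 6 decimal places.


P(A|B) = P(B|A)*P(A) / P(B), P(B) = P(B|A)*P(A) + P(B|not A)*P(not A)
P(B|A)*P(A) = 0.557 * 0.028 = 0.015596
P(B|not A)*P(not A) = 0.282 * 0.972 = 0.274104
P(B) = 0.015596 + 0.274104 = 0.2897
P(A|B) = 0.015596 / 0.2897 ≈ 0.05383500

0.053835


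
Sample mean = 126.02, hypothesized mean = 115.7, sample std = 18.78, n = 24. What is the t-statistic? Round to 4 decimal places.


t = (xbar - mu0) / (s/sqrt(n))
xbar - mu0 = 126.02 - 115.7 = 10.32
sqrt(24) ≈ 4.89897949
s/sqrt(n) = 18.78 / 4.89897949 ≈ 3.83345145
t = 10.32 / 3.83345145 ≈ 2.692091

2.6921


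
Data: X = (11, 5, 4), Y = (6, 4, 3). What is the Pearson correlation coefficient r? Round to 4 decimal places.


r = sum((xi-xbar)(yi-ybar)) / sqrt(sum((xi-xbar)^2) * sum((yi-ybar)^2))
n = 3, xbar = 20/3 ≈ 6.666667, ybar = 13/3 ≈ 4.333333
Sxy = sum((xi-xbar)(yi-ybar)) = 34/3 ≈ 11.333333
Sxx = sum((xi-xbar)^2) = 86/3 ≈ 28.666667
Syy = sum((yi-ybar)^2) = 14/3 ≈ 4.666667
sqrt(Sxx*Syy) ≈ 11.566234
r = Sxy / sqrt(Sxx*Syy) = 11.333333 / 11.566234 ≈ 0.979864

0.9799


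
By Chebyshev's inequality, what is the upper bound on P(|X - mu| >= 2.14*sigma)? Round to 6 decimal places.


P <= 1/k^2
k^2 = 2.14^2 = 4.5796
1/k^2 = 1 / 4.5796 ≈ 0.21835968

0.218360


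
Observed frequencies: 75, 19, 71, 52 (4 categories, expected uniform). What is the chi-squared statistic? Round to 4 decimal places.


chi2 = sum((O-E)^2/E), E = total/4
total = 217, E = 217/4 = 54.25
(75 - 54.25)^2 / 54.25 = 430.5625 / 54.25 = 6889/868 ≈ 7.936636
(19 - 54.25)^2 / 54.25 = 1242.5625 / 54.25 = 19881/868 ≈ 22.904378
(71 - 54.25)^2 / 54.25 = 280.5625 / 54.25 = 4489/868 ≈ 5.171659
(52 - 54.25)^2 / 54.25 = 5.0625 / 54.25 = 81/868 ≈ 0.093318
chi2 = 7835/217 ≈ 36.105991

36.1060


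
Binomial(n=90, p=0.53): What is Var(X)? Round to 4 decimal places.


Var = n*p*(1-p) = 90 * 0.53 * 0.47 = 22.419

22.4190


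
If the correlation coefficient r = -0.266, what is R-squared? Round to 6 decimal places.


R^2 = r^2 = (-0.266)^2 = 0.070756

0.070756


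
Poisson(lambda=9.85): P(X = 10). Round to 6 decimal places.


P = e^(-lam) * lam^k / k!
e^(-9.85) ≈ 0.00005274719
lam^k = 9.85^10 ≈ 8597304422.591431
k! = 10! = 3628800
P = 0.00005274719 * 8597304422.591431 / 3628800 ≈ 0.124968

0.124968


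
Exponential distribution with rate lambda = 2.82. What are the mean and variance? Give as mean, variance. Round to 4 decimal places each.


mean = 1/lam, var = 1/lam^2
mean = 1 / 2.82 = 50/141 ≈ 0.354610
lam^2 = 2.82^2 = 7.9524
var = 1 / 7.9524 ≈ 0.125748

0.3546, 0.1257


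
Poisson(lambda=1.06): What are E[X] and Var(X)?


E[X] = Var(X) = lambda = 1.06

1.06, 1.06


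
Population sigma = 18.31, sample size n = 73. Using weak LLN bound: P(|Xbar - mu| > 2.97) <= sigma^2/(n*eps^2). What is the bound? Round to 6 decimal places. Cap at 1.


bound = min(1, sigma^2/(n*eps^2))
sigma^2 = 18.31^2 = 335.2561
n*eps^2 = 73 * 2.97^2 = 73 * 8.8209 = 643.9257
sigma^2/(n*eps^2) = 335.2561 / 643.9257 ≈ 0.52064407

0.520644


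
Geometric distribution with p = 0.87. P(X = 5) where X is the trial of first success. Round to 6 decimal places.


P = (1-p)^(k-1) * p
(1-p)^(k-1) = 0.13^4 = 0.00028561
P = 0.00028561 * 0.87 = 0.0002484807

0.000248


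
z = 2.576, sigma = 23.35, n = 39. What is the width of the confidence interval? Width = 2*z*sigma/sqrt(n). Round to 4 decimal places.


width = 2*z*sigma/sqrt(n)
2*z*sigma = 2 * 2.576 * 23.35 = 120.2992
sqrt(39) ≈ 6.244998
width = 120.2992 / 6.244998 ≈ 19.263289

19.2633


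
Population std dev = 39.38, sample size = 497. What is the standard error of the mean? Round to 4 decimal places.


SE = sigma / sqrt(n)
sqrt(497) ≈ 22.293497
SE = 39.38 / 22.293497 ≈ 1.766434

1.7664


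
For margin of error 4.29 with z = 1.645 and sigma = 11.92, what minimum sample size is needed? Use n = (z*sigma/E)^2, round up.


z*sigma/E = 1.645 * 11.92 / 4.29 ≈ 4.570723
(z*sigma/E)^2 ≈ 20.891505
round up: n = 21

21


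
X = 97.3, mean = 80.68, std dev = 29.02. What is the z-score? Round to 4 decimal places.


z = (X - mu) / sigma
X - mu = 97.3 - 80.68 = 16.62
z = 16.62 / 29.02 = 831/1451 ≈ 0.572708

0.5727


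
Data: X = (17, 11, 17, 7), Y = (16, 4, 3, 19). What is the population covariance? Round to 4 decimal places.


Cov = (1/n)*sum((xi-xbar)(yi-ybar))
n = 4, xbar = 52/4 = 13, ybar = 42/4 = 10.5
sum((xi-xbar)(yi-ybar)) = -46
Cov = -46 / 4 = -11.5

-11.5000


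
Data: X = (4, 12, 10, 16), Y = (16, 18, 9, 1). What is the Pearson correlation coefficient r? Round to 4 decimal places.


r = sum((xi-xbar)(yi-ybar)) / sqrt(sum((xi-xbar)^2) * sum((yi-ybar)^2))
n = 4, xbar = 42/4 = 10.5, ybar = 44/4 = 11
Sxy = sum((xi-xbar)(yi-ybar)) = -76
Sxx = sum((xi-xbar)^2) = 75
Syy = sum((yi-ybar)^2) = 178
sqrt(Sxx*Syy) ≈ 115.542200
r = Sxy / sqrt(Sxx*Syy) = -76 / 115.542200 ≈ -0.657768

-0.6578


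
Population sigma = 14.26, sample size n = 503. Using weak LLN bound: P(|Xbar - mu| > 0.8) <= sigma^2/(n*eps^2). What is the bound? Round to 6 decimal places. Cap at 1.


bound = min(1, sigma^2/(n*eps^2))
sigma^2 = 14.26^2 = 203.3476
n*eps^2 = 503 * 0.8^2 = 503 * 0.64 = 321.92
sigma^2/(n*eps^2) = 203.3476 / 321.92 ≈ 0.63167122

0.631671


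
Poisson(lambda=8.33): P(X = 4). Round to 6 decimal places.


P = e^(-lam) * lam^k / k!
e^(-8.33) ≈ 0.0002411720
lam^k = 8.33^4 ≈ 4814.819443
k! = 4! = 24
P = 0.0002411720 * 4814.819443 / 24 ≈ 0.048383

0.048383


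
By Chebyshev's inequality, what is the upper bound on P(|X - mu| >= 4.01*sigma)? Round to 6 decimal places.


P <= 1/k^2
k^2 = 4.01^2 = 16.0801
1/k^2 = 1 / 16.0801 ≈ 0.06218867

0.062189


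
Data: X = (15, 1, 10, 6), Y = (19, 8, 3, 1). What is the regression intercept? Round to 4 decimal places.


a = ybar - b*xbar, where b = sum((xi-xbar)(yi-ybar)) / sum((xi-xbar)^2)
n = 4, xbar = 32/4 = 8, ybar = 31/4 = 7.75
Sxy = sum((xi-xbar)(yi-ybar)) = 81
Sxx = sum((xi-xbar)^2) = 106
b = Sxy / Sxx = 81/106 ≈ 0.764151
a = 7.75 - 0.764151 * 8 = 347/212 ≈ 1.636792

1.6368


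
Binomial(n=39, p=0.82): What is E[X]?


E[X] = n*p = 39 * 0.82 = 31.98

31.98


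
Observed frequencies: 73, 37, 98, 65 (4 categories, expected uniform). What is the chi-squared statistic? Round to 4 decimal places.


chi2 = sum((O-E)^2/E), E = total/4
total = 273, E = 273/4 = 68.25
(73 - 68.25)^2 / 68.25 = 22.5625 / 68.25 = 361/1092 ≈ 0.330586
(37 - 68.25)^2 / 68.25 = 976.5625 / 68.25 = 15625/1092 ≈ 14.308608
(98 - 68.25)^2 / 68.25 = 885.0625 / 68.25 = 2023/156 ≈ 12.967949
(65 - 68.25)^2 / 68.25 = 10.5625 / 68.25 = 13/84 ≈ 0.154762
chi2 = 583/21 ≈ 27.761905

27.7619


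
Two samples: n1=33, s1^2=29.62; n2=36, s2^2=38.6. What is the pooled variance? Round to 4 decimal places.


sp^2 = ((n1-1)*s1^2 + (n2-1)*s2^2)/(n1+n2-2)
(n1-1)*s1^2 = 32 * 29.62 = 947.84
(n2-1)*s2^2 = 35 * 38.6 = 1351
numerator = 947.84 + 1351 = 2298.84
n1+n2-2 = 67
sp^2 = 2298.84 / 67 = 57471/1675 ≈ 34.311045

34.3110


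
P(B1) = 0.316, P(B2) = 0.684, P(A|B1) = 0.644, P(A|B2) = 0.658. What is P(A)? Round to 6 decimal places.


P(A) = P(A|B1)*P(B1) + P(A|B2)*P(B2)
P(A|B1)*P(B1) = 0.644 * 0.316 = 0.203504
P(A|B2)*P(B2) = 0.658 * 0.684 = 0.450072
P(A) = 0.203504 + 0.450072 = 0.653576

0.653576


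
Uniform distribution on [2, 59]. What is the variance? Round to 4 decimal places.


Var = (b-a)^2 / 12
(b-a)^2 = (59 - 2)^2 = 3249
Var = 3249/12 = 270.75

270.7500


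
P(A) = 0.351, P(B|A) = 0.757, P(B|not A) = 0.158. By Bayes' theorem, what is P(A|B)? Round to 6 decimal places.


P(A|B) = P(B|A)*P(A) / P(B), P(B) = P(B|A)*P(A) + P(B|not A)*P(not A)
P(B|A)*P(A) = 0.757 * 0.351 = 0.265707
P(B|not A)*P(not A) = 0.158 * 0.649 = 0.102542
P(B) = 0.265707 + 0.102542 = 0.368249
P(A|B) = 0.265707 / 0.368249 ≈ 0.72154167

0.721542


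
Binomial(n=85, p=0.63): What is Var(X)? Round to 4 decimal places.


Var = n*p*(1-p) = 85 * 0.63 * 0.37 = 19.8135

19.8135


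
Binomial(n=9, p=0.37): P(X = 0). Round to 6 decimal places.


P = C(n,k) * p^k * (1-p)^(n-k)
C(9,0) = 1
p^k = 0.37^0 = 1
(1-p)^(n-k) = 0.63^9 ≈ 0.01563381
P = 1 * 1 * 0.01563381 ≈ 0.015634

0.015634


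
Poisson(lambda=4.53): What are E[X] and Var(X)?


E[X] = Var(X) = lambda = 4.53

4.53, 4.53


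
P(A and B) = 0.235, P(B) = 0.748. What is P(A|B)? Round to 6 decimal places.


P(A|B) = P(A and B) / P(B) = 0.235 / 0.748 = 235/748 ≈ 0.31417112

0.314171


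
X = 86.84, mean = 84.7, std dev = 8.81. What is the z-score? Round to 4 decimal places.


z = (X - mu) / sigma
X - mu = 86.84 - 84.7 = 2.14
z = 2.14 / 8.81 = 214/881 ≈ 0.242906

0.2429


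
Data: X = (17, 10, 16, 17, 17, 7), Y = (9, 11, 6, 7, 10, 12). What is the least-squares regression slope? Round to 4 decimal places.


b = sum((xi-xbar)(yi-ybar)) / sum((xi-xbar)^2)
n = 6, xbar = 84/6 = 14, ybar = 55/6 ≈ 9.166667
Sxy = sum((xi-xbar)(yi-ybar)) = -38
Sxx = sum((xi-xbar)^2) = 96
b = Sxy / Sxx = -19/48 ≈ -0.395833

-0.3958


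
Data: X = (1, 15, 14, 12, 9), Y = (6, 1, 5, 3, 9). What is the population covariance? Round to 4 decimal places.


Cov = (1/n)*sum((xi-xbar)(yi-ybar))
n = 5, xbar = 51/5 = 10.2, ybar = 24/5 = 4.8
sum((xi-xbar)(yi-ybar)) = -36.8
Cov = -36.8 / 5 = -7.36

-7.3600


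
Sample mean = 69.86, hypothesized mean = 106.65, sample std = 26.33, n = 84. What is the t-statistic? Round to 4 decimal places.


t = (xbar - mu0) / (s/sqrt(n))
xbar - mu0 = 69.86 - 106.65 = -36.79
sqrt(84) ≈ 9.16515139
s/sqrt(n) = 26.33 / 9.16515139 ≈ 2.87283852
t = -36.79 / 2.87283852 ≈ -12.806150

-12.8061


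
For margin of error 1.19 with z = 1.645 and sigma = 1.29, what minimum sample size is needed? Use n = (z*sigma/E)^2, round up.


z*sigma/E = 1.645 * 1.29 / 1.19 = 6063/3400 ≈ 1.783235
(z*sigma/E)^2 ≈ 3.179928
round up: n = 4

4


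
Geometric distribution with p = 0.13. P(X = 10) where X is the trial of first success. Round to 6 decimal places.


P = (1-p)^(k-1) * p
(1-p)^(k-1) = 0.87^9 ≈ 0.2855442
P = 0.2855442 * 0.13 ≈ 0.03712074

0.037121


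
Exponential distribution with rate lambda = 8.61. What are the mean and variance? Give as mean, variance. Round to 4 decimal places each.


mean = 1/lam, var = 1/lam^2
mean = 1 / 8.61 = 100/861 ≈ 0.116144
lam^2 = 8.61^2 = 74.1321
var = 1 / 74.1321 ≈ 0.013489

0.1161, 0.0135


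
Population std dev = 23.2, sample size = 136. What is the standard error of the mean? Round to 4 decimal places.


SE = sigma / sqrt(n)
sqrt(136) ≈ 11.661904
SE = 23.2 / 11.661904 ≈ 1.989384

1.9894


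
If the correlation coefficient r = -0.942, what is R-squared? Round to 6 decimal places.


R^2 = r^2 = (-0.942)^2 = 0.887364

0.887364


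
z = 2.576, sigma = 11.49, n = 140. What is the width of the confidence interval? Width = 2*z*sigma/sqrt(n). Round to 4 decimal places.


width = 2*z*sigma/sqrt(n)
2*z*sigma = 2 * 2.576 * 11.49 = 59.19648
sqrt(140) ≈ 11.832160
width = 59.19648 / 11.832160 ≈ 5.003016

5.0030


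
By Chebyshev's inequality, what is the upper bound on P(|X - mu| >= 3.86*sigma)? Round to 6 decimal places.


P <= 1/k^2
k^2 = 3.86^2 = 14.8996
1/k^2 = 1 / 14.8996 ≈ 0.06711590

0.067116


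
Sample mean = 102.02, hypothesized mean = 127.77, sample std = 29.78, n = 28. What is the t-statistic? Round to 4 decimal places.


t = (xbar - mu0) / (s/sqrt(n))
xbar - mu0 = 102.02 - 127.77 = -25.75
sqrt(28) ≈ 5.29150262
s/sqrt(n) = 29.78 / 5.29150262 ≈ 5.62789100
t = -25.75 / 5.62789100 ≈ -4.575426

-4.5754


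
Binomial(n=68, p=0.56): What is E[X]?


E[X] = n*p = 68 * 0.56 = 38.08

38.08


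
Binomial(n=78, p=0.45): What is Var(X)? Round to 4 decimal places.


Var = n*p*(1-p) = 78 * 0.45 * 0.55 = 19.305

19.3050


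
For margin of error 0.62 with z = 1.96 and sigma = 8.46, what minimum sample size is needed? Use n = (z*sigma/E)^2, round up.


z*sigma/E = 1.96 * 8.46 / 0.62 = 20727/775 ≈ 26.744516
(z*sigma/E)^2 ≈ 715.269143
round up: n = 716

716


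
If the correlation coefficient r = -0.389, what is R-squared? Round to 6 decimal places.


R^2 = r^2 = (-0.389)^2 = 0.151321

0.151321


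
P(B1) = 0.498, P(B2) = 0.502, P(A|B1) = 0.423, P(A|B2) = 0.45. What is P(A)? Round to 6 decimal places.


P(A) = P(A|B1)*P(B1) + P(A|B2)*P(B2)
P(A|B1)*P(B1) = 0.423 * 0.498 = 0.210654
P(A|B2)*P(B2) = 0.45 * 0.502 = 0.2259
P(A) = 0.210654 + 0.2259 = 0.436554

0.436554


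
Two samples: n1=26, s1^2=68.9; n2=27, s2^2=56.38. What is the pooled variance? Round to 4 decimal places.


sp^2 = ((n1-1)*s1^2 + (n2-1)*s2^2)/(n1+n2-2)
(n1-1)*s1^2 = 25 * 68.9 = 1722.5
(n2-1)*s2^2 = 26 * 56.38 = 1465.88
numerator = 1722.5 + 1465.88 = 3188.38
n1+n2-2 = 51
sp^2 = 3188.38 / 51 = 159419/2550 ≈ 62.517255

62.5173


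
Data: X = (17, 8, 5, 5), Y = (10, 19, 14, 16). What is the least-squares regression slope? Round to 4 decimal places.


b = sum((xi-xbar)(yi-ybar)) / sum((xi-xbar)^2)
n = 4, xbar = 35/4 = 8.75, ybar = 59/4 = 14.75
Sxy = sum((xi-xbar)(yi-ybar)) = -44.25
Sxx = sum((xi-xbar)^2) = 96.75
b = Sxy / Sxx = -59/129 ≈ -0.457364

-0.4574


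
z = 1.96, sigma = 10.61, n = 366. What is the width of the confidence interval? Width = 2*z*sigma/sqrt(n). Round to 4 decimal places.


width = 2*z*sigma/sqrt(n)
2*z*sigma = 2 * 1.96 * 10.61 = 41.5912
sqrt(366) ≈ 19.131126
width = 41.5912 / 19.131126 ≈ 2.174007

2.1740


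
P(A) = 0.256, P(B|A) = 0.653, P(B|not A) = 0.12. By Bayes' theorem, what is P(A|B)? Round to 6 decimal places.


P(A|B) = P(B|A)*P(A) / P(B), P(B) = P(B|A)*P(A) + P(B|not A)*P(not A)
P(B|A)*P(A) = 0.653 * 0.256 = 0.167168
P(B|not A)*P(not A) = 0.12 * 0.744 = 0.08928
P(B) = 0.167168 + 0.08928 = 0.256448
P(A|B) = 0.167168 / 0.256448 = 2612/4007 ≈ 0.65185925

0.651859


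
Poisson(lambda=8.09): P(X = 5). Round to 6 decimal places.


P = e^(-lam) * lam^k / k!
e^(-8.09) ≈ 0.0003065898
lam^k = 8.09^5 ≈ 34653.141190
k! = 5! = 120
P = 0.0003065898 * 34653.141190 / 120 ≈ 0.088536

0.088536


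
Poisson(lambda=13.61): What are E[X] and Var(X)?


E[X] = Var(X) = lambda = 13.61

13.61, 13.61


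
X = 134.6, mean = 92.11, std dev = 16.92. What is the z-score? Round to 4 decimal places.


z = (X - mu) / sigma
X - mu = 134.6 - 92.11 = 42.49
z = 42.49 / 16.92 = 4249/1692 ≈ 2.511229

2.5112


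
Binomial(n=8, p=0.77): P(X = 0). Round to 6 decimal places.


P = C(n,k) * p^k * (1-p)^(n-k)
C(8,0) = 1
p^k = 0.77^0 = 1
(1-p)^(n-k) = 0.23^8 ≈ 0.000007831099
P = 1 * 1 * 0.000007831099 ≈ 0.000008

0.000008


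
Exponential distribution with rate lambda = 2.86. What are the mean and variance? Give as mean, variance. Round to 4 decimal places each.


mean = 1/lam, var = 1/lam^2
mean = 1 / 2.86 = 50/143 ≈ 0.349650
lam^2 = 2.86^2 = 8.1796
var = 1 / 8.1796 ≈ 0.122255

0.3497, 0.1223
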